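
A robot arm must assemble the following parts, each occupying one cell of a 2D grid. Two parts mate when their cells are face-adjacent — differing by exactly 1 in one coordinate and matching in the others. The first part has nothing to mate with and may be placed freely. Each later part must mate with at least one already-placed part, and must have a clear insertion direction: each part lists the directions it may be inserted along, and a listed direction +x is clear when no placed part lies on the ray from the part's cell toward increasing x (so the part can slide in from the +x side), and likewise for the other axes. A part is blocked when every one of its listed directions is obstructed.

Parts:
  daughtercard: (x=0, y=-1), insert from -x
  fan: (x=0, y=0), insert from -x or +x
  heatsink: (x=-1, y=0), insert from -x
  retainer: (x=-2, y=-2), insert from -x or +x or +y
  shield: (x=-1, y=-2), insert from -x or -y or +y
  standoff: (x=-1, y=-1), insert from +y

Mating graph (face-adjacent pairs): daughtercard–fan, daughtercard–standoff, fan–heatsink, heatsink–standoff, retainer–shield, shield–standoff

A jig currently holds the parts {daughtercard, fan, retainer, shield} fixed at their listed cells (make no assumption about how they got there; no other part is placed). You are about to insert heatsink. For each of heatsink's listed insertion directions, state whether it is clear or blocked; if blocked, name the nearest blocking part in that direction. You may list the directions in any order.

-x: ray from heatsink(-1, 0) has no placed part ⇒ clear

-x: clear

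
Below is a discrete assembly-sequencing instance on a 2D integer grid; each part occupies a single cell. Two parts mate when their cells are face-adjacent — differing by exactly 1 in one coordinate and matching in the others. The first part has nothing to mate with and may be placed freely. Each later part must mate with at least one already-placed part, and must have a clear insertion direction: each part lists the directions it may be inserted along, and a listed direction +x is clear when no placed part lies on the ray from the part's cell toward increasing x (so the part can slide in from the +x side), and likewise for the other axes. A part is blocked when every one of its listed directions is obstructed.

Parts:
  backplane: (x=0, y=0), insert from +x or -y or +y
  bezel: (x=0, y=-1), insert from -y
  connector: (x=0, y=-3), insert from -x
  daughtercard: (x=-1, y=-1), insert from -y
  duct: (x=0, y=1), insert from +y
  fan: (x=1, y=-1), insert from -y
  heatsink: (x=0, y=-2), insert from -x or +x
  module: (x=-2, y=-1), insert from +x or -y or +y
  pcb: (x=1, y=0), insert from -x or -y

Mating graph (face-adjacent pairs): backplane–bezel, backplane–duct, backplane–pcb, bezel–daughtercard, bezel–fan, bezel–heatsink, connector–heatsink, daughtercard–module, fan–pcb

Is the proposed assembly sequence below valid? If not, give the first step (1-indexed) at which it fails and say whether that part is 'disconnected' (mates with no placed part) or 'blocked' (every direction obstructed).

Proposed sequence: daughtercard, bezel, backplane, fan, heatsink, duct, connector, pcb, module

1. daughtercard@(-1, -1) [-y clear] — {daughtercard}
2. bezel@(0, -1) [-y clear] — {bezel, daughtercard}
3. backplane@(0, 0) [+x clear] — {backplane, bezel, daughtercard}
4. fan@(1, -1) [-y clear] — {backplane, bezel, daughtercard, fan}
5. heatsink@(0, -2) [-x clear] — {backplane, bezel, daughtercard, fan, heatsink}
6. duct@(0, 1) [+y clear] — {backplane, bezel, daughtercard, duct, fan, heatsink}
7. connector@(0, -3) [-x clear] — {backplane, bezel, connector, daughtercard, duct, fan, heatsink}
8. pcb@(1, 0) — -x/-y all obstructed ⇒ blocked

Invalid at step 8 (blocked)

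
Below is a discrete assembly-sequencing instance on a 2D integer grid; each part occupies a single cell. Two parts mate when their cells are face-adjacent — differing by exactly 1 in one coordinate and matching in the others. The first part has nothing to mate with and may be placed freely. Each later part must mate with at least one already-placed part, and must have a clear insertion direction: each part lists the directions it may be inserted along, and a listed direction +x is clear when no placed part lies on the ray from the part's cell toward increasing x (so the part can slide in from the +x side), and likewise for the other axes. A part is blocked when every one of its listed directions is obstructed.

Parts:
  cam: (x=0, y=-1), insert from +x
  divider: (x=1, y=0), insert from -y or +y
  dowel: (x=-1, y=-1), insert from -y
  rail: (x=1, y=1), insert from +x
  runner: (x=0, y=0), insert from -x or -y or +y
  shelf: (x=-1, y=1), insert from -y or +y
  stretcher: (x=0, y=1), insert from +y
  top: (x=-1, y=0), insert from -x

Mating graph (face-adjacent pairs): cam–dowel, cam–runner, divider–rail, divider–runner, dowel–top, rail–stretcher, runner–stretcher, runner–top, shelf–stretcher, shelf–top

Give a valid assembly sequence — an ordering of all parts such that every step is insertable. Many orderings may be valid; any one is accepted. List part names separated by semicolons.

1. runner@(0, 0) [-x clear] — {runner}
2. top@(-1, 0) [-x clear] — {runner, top}
3. dowel@(-1, -1) [-y clear] — {dowel, runner, top}
4. cam@(0, -1) [+x clear] — {cam, dowel, runner, top}
5. shelf@(-1, 1) [+y clear] — {cam, dowel, runner, shelf, top}
6. divider@(1, 0) [-y clear] — {cam, divider, dowel, runner, shelf, top}
7. rail@(1, 1) [+x clear] — {cam, divider, dowel, rail, runner, shelf, top}
8. stretcher@(0, 1) [+y clear] — {cam, divider, dowel, rail, runner, shelf, stretcher, top}

runner; top; dowel; cam; shelf; divider; rail; stretcher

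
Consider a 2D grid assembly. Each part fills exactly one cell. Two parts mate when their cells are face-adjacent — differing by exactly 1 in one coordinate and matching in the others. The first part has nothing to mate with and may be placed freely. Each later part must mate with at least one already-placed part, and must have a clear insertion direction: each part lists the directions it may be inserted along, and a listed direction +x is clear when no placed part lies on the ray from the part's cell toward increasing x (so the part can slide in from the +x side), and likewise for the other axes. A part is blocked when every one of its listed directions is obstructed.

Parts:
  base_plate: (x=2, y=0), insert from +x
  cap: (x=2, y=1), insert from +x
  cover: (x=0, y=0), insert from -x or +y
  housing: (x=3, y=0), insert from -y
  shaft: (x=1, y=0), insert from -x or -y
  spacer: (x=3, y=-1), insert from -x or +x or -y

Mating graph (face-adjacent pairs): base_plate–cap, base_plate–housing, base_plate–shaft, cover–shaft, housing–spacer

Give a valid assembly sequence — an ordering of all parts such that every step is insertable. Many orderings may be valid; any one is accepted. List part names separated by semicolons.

1. base_plate@(2, 0) [+x clear] — {base_plate}
2. housing@(3, 0) [-y clear] — {base_plate, housing}
3. cap@(2, 1) [+x clear] — {base_plate, cap, housing}
4. shaft@(1, 0) [-x clear] — {base_plate, cap, housing, shaft}
5. cover@(0, 0) [-x clear] — {base_plate, cap, cover, housing, shaft}
6. spacer@(3, -1) [-x clear] — {base_plate, cap, cover, housing, shaft, spacer}

base_plate; housing; cap; shaft; cover; spacer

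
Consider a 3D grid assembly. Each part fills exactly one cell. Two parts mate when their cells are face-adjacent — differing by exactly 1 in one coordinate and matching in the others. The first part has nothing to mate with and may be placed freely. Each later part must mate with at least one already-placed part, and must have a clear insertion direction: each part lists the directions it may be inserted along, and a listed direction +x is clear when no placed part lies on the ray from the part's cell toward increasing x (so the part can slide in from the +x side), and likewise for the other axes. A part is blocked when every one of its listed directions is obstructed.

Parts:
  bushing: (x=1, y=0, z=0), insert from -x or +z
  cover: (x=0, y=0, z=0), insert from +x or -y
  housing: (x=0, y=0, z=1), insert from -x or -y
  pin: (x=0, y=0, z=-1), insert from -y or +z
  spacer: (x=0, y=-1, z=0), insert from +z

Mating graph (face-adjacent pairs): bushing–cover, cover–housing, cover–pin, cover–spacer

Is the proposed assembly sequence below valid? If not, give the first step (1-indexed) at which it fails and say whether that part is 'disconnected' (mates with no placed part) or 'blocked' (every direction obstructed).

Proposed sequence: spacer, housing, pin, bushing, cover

Invalid at step 2 (disconnected)

1. spacer@(0, -1, 0) [+z clear] — {spacer}
2. housing@(0, 0, 1) — no placed neighbour ⇒ disconnected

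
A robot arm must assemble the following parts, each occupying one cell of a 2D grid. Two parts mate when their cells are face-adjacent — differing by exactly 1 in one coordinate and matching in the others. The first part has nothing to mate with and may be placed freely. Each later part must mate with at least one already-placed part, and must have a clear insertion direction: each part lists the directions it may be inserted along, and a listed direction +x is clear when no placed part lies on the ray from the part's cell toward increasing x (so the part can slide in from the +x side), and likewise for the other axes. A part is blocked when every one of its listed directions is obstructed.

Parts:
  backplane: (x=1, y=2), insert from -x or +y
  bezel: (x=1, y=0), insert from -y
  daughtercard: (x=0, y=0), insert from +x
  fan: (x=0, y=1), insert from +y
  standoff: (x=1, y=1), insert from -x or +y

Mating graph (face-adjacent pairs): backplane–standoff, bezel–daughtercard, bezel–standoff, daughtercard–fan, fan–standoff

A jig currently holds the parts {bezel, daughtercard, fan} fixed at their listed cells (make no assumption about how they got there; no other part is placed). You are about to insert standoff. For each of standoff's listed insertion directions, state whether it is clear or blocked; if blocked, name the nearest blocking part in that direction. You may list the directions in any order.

-x: nearest on ray is fan@(0, 1) ⇒ blocked
+y: ray from standoff(1, 1) has no placed part ⇒ clear

+y: clear; -x: blocked by fan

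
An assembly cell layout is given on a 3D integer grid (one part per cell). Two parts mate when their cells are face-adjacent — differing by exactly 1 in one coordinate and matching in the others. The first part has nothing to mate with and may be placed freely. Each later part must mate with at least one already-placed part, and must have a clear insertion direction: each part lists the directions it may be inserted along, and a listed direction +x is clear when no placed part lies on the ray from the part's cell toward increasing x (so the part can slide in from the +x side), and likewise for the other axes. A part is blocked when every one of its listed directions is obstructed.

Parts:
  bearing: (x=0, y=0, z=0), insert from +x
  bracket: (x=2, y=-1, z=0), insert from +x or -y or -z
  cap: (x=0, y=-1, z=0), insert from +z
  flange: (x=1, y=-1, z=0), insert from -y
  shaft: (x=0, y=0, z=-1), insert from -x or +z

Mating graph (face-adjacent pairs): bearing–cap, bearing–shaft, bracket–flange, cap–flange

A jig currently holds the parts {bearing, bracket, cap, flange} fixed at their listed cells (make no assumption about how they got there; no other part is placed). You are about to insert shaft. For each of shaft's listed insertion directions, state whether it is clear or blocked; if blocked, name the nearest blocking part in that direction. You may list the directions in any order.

-x: ray from shaft(0, 0, -1) has no placed part ⇒ clear
+z: nearest on ray is bearing@(0, 0, 0) ⇒ blocked

+z: blocked by bearing; -x: clear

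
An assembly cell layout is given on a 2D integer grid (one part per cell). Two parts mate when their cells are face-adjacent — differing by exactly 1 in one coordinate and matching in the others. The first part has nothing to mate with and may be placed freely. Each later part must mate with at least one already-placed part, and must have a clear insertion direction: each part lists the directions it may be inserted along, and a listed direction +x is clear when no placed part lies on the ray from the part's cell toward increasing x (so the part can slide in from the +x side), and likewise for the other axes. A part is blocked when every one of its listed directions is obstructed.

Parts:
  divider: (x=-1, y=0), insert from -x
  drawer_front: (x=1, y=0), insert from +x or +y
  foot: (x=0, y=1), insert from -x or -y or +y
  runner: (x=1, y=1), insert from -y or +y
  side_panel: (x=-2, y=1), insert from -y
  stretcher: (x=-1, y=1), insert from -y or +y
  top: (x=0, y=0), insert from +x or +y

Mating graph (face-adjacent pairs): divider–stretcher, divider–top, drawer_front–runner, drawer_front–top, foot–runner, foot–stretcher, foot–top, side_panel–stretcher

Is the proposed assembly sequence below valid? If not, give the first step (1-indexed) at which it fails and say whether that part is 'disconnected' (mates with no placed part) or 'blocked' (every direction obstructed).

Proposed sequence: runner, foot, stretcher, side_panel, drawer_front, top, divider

Invalid at step 6 (blocked)

1. runner@(1, 1) [-y clear] — {runner}
2. foot@(0, 1) [-x clear] — {foot, runner}
3. stretcher@(-1, 1) [-y clear] — {foot, runner, stretcher}
4. side_panel@(-2, 1) [-y clear] — {foot, runner, side_panel, stretcher}
5. drawer_front@(1, 0) [+x clear] — {drawer_front, foot, runner, side_panel, stretcher}
6. top@(0, 0) — +x/+y all obstructed ⇒ blocked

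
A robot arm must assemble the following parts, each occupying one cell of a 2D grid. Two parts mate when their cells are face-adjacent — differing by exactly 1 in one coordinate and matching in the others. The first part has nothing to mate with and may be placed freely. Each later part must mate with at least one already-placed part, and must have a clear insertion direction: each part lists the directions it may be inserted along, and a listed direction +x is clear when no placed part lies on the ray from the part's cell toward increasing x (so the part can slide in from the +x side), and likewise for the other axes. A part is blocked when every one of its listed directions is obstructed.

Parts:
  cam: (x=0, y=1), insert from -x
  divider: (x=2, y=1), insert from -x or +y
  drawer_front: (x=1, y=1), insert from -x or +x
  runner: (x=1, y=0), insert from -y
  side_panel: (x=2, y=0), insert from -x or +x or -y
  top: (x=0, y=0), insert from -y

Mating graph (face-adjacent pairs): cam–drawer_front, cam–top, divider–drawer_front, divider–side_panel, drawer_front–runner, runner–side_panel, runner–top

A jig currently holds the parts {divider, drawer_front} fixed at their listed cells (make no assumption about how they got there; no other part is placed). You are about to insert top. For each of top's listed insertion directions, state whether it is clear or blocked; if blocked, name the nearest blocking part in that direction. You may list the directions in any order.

-y: ray from top(0, 0) has no placed part ⇒ clear

-y: clear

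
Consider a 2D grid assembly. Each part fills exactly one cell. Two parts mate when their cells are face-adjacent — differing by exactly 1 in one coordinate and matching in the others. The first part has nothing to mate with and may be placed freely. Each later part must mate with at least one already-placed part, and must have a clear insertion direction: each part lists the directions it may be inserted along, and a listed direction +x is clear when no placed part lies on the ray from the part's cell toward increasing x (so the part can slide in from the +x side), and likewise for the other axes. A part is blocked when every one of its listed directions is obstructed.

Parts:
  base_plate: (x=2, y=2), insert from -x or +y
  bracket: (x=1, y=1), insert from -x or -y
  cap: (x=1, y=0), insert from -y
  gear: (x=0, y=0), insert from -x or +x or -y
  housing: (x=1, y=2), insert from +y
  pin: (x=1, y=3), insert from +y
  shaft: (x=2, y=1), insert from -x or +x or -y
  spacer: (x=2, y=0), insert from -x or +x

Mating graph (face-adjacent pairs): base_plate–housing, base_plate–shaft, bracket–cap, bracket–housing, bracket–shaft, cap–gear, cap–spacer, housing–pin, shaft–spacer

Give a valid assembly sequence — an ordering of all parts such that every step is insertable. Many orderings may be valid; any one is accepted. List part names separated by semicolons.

1. housing@(1, 2) [+y clear] — {housing}
2. pin@(1, 3) [+y clear] — {housing, pin}
3. base_plate@(2, 2) [+y clear] — {base_plate, housing, pin}
4. shaft@(2, 1) [-x clear] — {base_plate, housing, pin, shaft}
5. spacer@(2, 0) [-x clear] — {base_plate, housing, pin, shaft, spacer}
6. bracket@(1, 1) [-x clear] — {base_plate, bracket, housing, pin, shaft, spacer}
7. cap@(1, 0) [-y clear] — {base_plate, bracket, cap, housing, pin, shaft, spacer}
8. gear@(0, 0) [-x clear] — {base_plate, bracket, cap, gear, housing, pin, shaft, spacer}

housing; pin; base_plate; shaft; spacer; bracket; cap; gear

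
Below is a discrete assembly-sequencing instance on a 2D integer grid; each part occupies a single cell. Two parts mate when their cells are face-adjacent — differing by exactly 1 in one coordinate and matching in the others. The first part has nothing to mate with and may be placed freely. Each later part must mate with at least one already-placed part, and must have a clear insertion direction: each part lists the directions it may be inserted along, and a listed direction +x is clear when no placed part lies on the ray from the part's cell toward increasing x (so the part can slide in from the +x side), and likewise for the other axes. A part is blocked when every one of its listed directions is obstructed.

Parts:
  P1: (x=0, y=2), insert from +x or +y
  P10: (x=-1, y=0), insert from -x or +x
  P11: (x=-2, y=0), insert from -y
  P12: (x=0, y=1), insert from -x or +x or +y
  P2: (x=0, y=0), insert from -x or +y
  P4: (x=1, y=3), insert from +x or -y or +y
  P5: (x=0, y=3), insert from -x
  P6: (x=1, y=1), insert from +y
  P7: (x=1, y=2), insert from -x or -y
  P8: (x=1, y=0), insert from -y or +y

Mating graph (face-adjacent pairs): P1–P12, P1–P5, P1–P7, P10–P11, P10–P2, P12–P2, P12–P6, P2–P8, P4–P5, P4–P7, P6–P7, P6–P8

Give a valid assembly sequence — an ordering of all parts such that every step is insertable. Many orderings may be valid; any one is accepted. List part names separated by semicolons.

P8; P2; P10; P6; P7; P4; P1; P11; P5; P12

1. P8@(1, 0) [-y clear] — {P8}
2. P2@(0, 0) [-x clear] — {P2, P8}
3. P10@(-1, 0) [-x clear] — {P10, P2, P8}
4. P6@(1, 1) [+y clear] — {P10, P2, P6, P8}
5. P7@(1, 2) [-x clear] — {P10, P2, P6, P7, P8}
6. P4@(1, 3) [+x clear] — {P10, P2, P4, P6, P7, P8}
7. P1@(0, 2) [+y clear] — {P1, P10, P2, P4, P6, P7, P8}
8. P11@(-2, 0) [-y clear] — {P1, P10, P11, P2, P4, P6, P7, P8}
9. P5@(0, 3) [-x clear] — {P1, P10, P11, P2, P4, P5, P6, P7, P8}
10. P12@(0, 1) [-x clear] — {P1, P10, P11, P12, P2, P4, P5, P6, P7, P8}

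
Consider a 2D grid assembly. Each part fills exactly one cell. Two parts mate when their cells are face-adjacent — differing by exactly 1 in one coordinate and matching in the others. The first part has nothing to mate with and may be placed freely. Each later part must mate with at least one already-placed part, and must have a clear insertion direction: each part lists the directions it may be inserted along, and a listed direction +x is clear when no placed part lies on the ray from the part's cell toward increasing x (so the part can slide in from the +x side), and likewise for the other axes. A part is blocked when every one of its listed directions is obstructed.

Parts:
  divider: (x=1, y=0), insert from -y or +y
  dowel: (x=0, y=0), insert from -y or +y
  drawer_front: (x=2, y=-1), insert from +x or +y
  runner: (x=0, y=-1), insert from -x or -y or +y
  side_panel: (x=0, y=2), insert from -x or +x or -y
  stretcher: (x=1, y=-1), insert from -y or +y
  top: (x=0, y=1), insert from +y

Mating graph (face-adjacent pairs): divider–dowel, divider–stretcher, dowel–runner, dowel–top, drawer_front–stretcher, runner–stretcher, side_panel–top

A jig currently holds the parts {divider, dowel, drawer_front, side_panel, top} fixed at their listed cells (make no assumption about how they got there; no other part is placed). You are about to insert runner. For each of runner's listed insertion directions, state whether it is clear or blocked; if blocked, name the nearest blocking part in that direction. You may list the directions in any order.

+y: blocked by dowel; -x: clear; -y: clear

-x: ray from runner(0, -1) has no placed part ⇒ clear
-y: ray from runner(0, -1) has no placed part ⇒ clear
+y: nearest on ray is dowel@(0, 0) ⇒ blocked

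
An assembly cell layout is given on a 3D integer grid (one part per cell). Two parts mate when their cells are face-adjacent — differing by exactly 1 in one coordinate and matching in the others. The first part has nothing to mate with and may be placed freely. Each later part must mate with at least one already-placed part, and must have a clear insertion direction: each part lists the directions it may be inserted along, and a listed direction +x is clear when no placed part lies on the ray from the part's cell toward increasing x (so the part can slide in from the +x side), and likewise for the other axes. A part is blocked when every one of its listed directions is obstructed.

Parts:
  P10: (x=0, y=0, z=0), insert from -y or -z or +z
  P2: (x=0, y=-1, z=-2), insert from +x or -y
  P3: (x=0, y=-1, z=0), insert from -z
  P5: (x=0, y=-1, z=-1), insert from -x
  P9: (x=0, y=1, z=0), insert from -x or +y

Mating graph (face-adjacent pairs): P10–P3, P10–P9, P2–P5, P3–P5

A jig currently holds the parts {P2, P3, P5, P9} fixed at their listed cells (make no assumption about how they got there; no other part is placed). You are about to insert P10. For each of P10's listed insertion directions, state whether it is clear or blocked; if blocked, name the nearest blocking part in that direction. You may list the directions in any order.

+z: clear; -y: blocked by P3; -z: clear

-y: nearest on ray is P3@(0, -1, 0) ⇒ blocked
-z: ray from P10(0, 0, 0) has no placed part ⇒ clear
+z: ray from P10(0, 0, 0) has no placed part ⇒ clear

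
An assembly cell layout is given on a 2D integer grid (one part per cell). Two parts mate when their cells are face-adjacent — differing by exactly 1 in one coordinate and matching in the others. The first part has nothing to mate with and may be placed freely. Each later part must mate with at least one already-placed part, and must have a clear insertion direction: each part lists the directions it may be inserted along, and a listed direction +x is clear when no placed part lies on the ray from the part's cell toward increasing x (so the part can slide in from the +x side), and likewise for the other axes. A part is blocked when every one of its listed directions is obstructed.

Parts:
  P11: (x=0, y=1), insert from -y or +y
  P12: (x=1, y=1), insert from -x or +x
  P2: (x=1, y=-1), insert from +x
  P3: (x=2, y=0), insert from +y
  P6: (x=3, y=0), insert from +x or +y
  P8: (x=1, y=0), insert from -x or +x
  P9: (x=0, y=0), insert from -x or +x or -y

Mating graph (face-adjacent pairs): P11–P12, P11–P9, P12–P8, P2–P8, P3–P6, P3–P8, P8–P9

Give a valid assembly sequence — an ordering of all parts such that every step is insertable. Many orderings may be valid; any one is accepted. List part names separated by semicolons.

1. P3@(2, 0) [+y clear] — {P3}
2. P8@(1, 0) [-x clear] — {P3, P8}
3. P9@(0, 0) [-x clear] — {P3, P8, P9}
4. P11@(0, 1) [+y clear] — {P11, P3, P8, P9}
5. P6@(3, 0) [+x clear] — {P11, P3, P6, P8, P9}
6. P12@(1, 1) [+x clear] — {P11, P12, P3, P6, P8, P9}
7. P2@(1, -1) [+x clear] — {P11, P12, P2, P3, P6, P8, P9}

P3; P8; P9; P11; P6; P12; P2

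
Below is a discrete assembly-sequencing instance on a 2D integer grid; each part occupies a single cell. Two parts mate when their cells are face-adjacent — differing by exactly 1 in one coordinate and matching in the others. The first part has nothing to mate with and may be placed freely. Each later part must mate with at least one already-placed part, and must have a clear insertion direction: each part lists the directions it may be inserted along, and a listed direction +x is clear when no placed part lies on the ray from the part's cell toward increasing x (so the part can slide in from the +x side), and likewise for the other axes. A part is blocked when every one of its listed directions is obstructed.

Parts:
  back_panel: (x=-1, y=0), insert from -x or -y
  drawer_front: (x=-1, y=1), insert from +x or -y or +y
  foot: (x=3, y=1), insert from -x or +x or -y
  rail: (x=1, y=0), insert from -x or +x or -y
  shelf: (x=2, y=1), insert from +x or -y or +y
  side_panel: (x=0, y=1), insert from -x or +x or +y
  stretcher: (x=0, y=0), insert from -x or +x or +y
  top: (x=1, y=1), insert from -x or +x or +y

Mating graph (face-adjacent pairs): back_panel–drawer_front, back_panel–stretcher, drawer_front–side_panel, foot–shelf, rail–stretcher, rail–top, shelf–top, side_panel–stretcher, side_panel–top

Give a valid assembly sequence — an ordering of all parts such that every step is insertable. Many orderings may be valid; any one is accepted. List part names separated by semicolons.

rail; top; stretcher; back_panel; side_panel; drawer_front; shelf; foot

1. rail@(1, 0) [-x clear] — {rail}
2. top@(1, 1) [-x clear] — {rail, top}
3. stretcher@(0, 0) [-x clear] — {rail, stretcher, top}
4. back_panel@(-1, 0) [-x clear] — {back_panel, rail, stretcher, top}
5. side_panel@(0, 1) [-x clear] — {back_panel, rail, side_panel, stretcher, top}
6. drawer_front@(-1, 1) [+y clear] — {back_panel, drawer_front, rail, side_panel, stretcher, top}
7. shelf@(2, 1) [+x clear] — {back_panel, drawer_front, rail, shelf, side_panel, stretcher, top}
8. foot@(3, 1) [+x clear] — {back_panel, drawer_front, foot, rail, shelf, side_panel, stretcher, top}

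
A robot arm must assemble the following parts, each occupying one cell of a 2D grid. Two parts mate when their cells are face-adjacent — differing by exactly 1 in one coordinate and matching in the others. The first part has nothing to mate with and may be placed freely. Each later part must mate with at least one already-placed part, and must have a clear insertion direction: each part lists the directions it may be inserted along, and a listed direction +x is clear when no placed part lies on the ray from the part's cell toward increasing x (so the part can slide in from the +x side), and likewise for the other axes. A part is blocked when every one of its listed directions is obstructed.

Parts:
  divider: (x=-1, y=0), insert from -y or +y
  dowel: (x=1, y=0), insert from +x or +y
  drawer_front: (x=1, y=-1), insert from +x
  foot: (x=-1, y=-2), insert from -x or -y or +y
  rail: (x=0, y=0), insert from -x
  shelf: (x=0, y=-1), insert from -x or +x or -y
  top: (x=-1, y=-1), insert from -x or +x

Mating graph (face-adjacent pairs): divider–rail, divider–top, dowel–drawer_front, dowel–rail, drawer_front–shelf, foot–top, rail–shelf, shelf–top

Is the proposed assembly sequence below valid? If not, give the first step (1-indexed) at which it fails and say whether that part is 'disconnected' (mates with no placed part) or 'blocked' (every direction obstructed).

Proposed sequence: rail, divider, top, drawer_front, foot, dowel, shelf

Invalid at step 4 (disconnected)

1. rail@(0, 0) [-x clear] — {rail}
2. divider@(-1, 0) [-y clear] — {divider, rail}
3. top@(-1, -1) [-x clear] — {divider, rail, top}
4. drawer_front@(1, -1) — no placed neighbour ⇒ disconnected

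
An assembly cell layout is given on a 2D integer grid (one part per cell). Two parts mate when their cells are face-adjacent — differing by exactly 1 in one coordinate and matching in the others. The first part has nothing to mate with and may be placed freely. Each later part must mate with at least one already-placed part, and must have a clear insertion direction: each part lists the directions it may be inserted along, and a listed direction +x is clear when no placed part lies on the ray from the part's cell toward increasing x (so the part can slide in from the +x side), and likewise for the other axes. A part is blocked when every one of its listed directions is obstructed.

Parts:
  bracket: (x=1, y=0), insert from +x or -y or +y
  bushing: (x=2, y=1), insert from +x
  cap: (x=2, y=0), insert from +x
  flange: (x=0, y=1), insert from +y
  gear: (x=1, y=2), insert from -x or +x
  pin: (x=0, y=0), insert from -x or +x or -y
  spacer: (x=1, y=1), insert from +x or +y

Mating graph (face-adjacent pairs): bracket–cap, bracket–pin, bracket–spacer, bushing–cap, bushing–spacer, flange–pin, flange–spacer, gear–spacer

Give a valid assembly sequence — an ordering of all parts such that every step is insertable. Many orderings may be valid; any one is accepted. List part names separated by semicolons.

flange; spacer; gear; pin; bracket; cap; bushing

1. flange@(0, 1) [+y clear] — {flange}
2. spacer@(1, 1) [+x clear] — {flange, spacer}
3. gear@(1, 2) [-x clear] — {flange, gear, spacer}
4. pin@(0, 0) [-x clear] — {flange, gear, pin, spacer}
5. bracket@(1, 0) [+x clear] — {bracket, flange, gear, pin, spacer}
6. cap@(2, 0) [+x clear] — {bracket, cap, flange, gear, pin, spacer}
7. bushing@(2, 1) [+x clear] — {bracket, bushing, cap, flange, gear, pin, spacer}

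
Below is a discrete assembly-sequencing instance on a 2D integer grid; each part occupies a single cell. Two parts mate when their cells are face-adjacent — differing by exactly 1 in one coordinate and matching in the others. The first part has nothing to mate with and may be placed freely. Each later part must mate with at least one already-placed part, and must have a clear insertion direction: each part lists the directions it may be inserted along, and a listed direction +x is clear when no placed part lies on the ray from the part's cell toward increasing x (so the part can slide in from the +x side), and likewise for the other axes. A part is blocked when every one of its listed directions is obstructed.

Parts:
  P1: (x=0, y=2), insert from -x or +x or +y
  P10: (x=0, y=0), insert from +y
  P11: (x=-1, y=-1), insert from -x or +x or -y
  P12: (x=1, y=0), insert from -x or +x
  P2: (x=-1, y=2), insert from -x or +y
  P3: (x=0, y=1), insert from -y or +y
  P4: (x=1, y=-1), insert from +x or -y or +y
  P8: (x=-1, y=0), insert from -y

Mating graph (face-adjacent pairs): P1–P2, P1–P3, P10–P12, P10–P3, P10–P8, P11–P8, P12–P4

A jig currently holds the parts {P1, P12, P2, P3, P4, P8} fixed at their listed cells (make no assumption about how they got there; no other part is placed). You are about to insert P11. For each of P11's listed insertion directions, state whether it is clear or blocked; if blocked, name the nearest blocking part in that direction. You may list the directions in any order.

-x: ray from P11(-1, -1) has no placed part ⇒ clear
+x: nearest on ray is P4@(1, -1) ⇒ blocked
-y: ray from P11(-1, -1) has no placed part ⇒ clear

+x: blocked by P4; -x: clear; -y: clear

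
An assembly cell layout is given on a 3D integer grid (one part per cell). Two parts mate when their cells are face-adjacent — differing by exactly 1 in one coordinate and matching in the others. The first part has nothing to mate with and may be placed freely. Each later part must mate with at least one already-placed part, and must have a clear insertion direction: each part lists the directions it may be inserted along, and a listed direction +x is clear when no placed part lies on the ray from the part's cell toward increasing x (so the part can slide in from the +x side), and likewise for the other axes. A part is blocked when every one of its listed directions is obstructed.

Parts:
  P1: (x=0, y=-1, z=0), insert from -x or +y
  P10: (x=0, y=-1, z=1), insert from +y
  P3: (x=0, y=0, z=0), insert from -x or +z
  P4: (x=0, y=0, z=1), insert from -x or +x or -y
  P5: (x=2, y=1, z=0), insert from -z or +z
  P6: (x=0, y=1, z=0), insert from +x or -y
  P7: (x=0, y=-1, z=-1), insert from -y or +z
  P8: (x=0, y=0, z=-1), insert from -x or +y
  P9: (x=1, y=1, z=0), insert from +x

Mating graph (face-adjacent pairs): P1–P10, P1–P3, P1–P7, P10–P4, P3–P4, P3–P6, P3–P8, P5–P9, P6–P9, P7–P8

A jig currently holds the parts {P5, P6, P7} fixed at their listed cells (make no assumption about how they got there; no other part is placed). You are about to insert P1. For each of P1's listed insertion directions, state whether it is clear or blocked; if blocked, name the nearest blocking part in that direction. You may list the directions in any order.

-x: ray from P1(0, -1, 0) has no placed part ⇒ clear
+y: nearest on ray is P6@(0, 1, 0) ⇒ blocked

+y: blocked by P6; -x: clear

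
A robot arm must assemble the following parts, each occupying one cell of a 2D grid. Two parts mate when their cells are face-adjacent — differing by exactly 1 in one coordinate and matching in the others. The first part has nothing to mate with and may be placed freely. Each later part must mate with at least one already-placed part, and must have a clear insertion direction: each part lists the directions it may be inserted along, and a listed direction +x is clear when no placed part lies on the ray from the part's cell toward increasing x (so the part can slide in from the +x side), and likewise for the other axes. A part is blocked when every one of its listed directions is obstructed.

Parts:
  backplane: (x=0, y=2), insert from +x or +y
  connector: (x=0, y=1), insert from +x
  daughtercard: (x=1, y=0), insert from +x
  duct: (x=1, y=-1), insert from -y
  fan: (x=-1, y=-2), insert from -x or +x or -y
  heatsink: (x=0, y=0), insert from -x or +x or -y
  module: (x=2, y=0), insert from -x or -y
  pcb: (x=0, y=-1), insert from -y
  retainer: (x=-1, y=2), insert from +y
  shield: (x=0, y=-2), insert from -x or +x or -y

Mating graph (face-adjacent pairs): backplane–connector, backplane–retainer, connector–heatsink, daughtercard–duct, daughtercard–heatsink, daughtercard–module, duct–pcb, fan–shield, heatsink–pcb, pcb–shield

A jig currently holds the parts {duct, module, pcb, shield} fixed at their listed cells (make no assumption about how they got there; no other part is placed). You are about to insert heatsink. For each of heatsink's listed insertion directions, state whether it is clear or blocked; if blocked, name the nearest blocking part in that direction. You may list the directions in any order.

-x: ray from heatsink(0, 0) has no placed part ⇒ clear
+x: nearest on ray is module@(2, 0) ⇒ blocked
-y: nearest on ray is pcb@(0, -1) ⇒ blocked

+x: blocked by module; -x: clear; -y: blocked by pcb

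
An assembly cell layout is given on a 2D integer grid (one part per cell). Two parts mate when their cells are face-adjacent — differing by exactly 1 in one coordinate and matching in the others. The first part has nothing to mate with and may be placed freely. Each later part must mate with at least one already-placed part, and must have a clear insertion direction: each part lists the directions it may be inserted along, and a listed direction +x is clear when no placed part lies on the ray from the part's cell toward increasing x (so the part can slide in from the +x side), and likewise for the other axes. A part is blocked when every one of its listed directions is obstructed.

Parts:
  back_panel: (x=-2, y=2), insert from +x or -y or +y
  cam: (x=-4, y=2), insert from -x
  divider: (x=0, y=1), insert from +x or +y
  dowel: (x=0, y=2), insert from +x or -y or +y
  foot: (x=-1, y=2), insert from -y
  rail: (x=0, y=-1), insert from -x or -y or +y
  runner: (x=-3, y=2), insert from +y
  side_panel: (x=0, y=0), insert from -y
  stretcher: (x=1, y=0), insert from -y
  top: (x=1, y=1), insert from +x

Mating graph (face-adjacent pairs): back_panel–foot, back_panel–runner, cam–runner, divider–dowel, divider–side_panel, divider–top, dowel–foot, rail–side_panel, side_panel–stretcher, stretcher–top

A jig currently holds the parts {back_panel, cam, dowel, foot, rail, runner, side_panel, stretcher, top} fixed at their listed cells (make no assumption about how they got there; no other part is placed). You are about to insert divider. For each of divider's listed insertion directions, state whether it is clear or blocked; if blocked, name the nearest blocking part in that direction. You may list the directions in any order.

+x: blocked by top; +y: blocked by dowel

+x: nearest on ray is top@(1, 1) ⇒ blocked
+y: nearest on ray is dowel@(0, 2) ⇒ blocked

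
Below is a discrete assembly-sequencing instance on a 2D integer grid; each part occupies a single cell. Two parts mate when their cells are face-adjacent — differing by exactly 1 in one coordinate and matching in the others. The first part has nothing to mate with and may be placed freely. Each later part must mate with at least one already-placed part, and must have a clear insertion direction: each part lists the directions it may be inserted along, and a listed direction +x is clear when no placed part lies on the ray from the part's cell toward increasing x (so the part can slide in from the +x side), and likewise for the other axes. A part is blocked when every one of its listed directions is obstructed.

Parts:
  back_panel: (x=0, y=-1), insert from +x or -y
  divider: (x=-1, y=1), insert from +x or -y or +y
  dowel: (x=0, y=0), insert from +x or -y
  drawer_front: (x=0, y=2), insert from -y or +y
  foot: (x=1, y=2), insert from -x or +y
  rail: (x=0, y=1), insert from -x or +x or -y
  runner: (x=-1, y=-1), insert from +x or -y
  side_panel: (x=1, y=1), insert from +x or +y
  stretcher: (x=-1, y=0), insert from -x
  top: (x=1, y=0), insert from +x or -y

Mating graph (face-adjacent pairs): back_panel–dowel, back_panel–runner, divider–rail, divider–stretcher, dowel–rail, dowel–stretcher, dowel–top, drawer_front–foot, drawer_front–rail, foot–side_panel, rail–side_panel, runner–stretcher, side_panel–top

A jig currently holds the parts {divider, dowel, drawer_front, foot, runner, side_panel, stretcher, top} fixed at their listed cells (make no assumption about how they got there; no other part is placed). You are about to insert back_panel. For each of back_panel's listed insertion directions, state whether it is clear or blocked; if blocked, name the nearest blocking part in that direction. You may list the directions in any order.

+x: clear; -y: clear

+x: ray from back_panel(0, -1) has no placed part ⇒ clear
-y: ray from back_panel(0, -1) has no placed part ⇒ clear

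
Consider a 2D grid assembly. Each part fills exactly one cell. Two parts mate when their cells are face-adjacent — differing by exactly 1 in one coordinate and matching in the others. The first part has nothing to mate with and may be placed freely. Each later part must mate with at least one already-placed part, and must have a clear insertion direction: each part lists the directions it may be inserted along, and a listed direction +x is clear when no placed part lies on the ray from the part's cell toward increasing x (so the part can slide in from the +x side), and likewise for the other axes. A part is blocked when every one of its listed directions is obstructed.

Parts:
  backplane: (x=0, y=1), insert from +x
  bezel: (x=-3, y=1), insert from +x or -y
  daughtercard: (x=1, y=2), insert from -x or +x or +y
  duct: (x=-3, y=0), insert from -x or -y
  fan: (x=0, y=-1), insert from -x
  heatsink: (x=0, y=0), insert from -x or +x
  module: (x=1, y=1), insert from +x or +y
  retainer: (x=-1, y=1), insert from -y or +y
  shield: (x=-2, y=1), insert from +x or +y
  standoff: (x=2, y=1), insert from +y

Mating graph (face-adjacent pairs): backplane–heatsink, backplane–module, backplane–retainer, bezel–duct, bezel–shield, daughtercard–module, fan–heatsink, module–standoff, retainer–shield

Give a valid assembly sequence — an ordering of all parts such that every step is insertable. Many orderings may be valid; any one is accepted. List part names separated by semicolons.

1. fan@(0, -1) [-x clear] — {fan}
2. heatsink@(0, 0) [-x clear] — {fan, heatsink}
3. backplane@(0, 1) [+x clear] — {backplane, fan, heatsink}
4. module@(1, 1) [+x clear] — {backplane, fan, heatsink, module}
5. daughtercard@(1, 2) [-x clear] — {backplane, daughtercard, fan, heatsink, module}
6. retainer@(-1, 1) [-y clear] — {backplane, daughtercard, fan, heatsink, module, retainer}
7. shield@(-2, 1) [+y clear] — {backplane, daughtercard, fan, heatsink, module, retainer, shield}
8. bezel@(-3, 1) [-y clear] — {backplane, bezel, daughtercard, fan, heatsink, module, retainer, shield}
9. duct@(-3, 0) [-x clear] — {backplane, bezel, daughtercard, duct, fan, heatsink, module, retainer, shield}
10. standoff@(2, 1) [+y clear] — {backplane, bezel, daughtercard, duct, fan, heatsink, module, retainer, shield, standoff}

fan; heatsink; backplane; module; daughtercard; retainer; shield; bezel; duct; standoff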